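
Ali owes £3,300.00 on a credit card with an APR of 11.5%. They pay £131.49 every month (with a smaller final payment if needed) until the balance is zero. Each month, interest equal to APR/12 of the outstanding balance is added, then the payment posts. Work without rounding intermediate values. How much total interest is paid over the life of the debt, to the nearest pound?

Monthly rate r = 11.5%/12 = 0.958333% = 0.00958333.
Payoff takes n = ⌈−ln(1 − rB₀/P)/ln(1+r)⌉ = ⌈28.845⌉ = 29 payments; the last is £111.14.
Total paid = 28·£131.49 + £111.14 = £3,792.86.
Total interest = total paid − principal = £3,792.86 − £3,300.00 = £492.86.

£493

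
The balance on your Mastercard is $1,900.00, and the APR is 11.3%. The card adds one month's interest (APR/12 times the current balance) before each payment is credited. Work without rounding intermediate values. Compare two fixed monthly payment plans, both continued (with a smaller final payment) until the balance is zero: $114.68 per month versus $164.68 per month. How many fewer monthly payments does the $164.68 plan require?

Monthly rate r = 11.3%/12 = 0.941667% = 0.00941667.
At $114.68/mo: n = ⌈−ln(1 − rB₀/P)/ln(1+r)⌉ = 19 payments (last $11.21); total interest = total paid − $1,900.00 = $175.45.
At $164.68/mo: 13 payments (last $44.80); total interest $120.96.
Payments saved = 19 − 13 = 6.

6 fewer payments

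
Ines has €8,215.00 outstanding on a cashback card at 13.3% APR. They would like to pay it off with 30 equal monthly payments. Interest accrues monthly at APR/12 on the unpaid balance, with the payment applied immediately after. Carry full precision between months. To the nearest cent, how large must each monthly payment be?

€323.38

Monthly rate r = 13.3%/12 = 1.10833% = 0.0110833.
Level-payment amortization: P = B₀·r / (1 − (1+r)^(−n)) = 8215.00·0.0110833 / (1 − 1.01108^(−30)).
Denominator 1 − (1+r)^(−30) = 0.28155843.
P = 91.0496 / 0.28155843 ≈ 323.38.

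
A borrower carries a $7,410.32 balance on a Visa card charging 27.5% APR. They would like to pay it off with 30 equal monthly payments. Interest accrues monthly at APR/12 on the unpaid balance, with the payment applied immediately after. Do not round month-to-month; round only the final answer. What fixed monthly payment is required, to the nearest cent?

$344.29

Monthly rate r = 27.5%/12 = 2.29167% = 0.0229167.
Level-payment amortization: P = B₀·r / (1 − (1+r)^(−n)) = 7410.32·0.0229167 / (1 − 1.02292^(−30)).
Denominator 1 − (1+r)^(−30) = 0.493251633.
P = 169.82 / 0.493251633 ≈ 344.29.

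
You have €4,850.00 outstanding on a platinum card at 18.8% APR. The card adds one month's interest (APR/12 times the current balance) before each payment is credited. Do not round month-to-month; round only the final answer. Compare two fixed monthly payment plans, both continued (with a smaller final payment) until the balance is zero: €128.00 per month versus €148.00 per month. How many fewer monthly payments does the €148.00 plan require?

11 fewer payments

Monthly rate r = 18.8%/12 = 1.56667% = 0.0156667.
At €128.00/mo: n = ⌈−ln(1 − rB₀/P)/ln(1+r)⌉ = 58 payments (last €118.55); total interest = total paid − €4,850.00 = €2,564.55.
At €148.00/mo: 47 payments (last €50.10); total interest €2,008.10.
Payments saved = 58 − 47 = 11.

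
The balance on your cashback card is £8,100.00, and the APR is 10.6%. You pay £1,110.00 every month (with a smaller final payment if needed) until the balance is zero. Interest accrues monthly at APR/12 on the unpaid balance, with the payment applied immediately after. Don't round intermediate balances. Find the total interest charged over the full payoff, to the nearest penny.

£310.97

Monthly rate r = 10.6%/12 = 0.883333% = 0.00883333.
Payoff takes n = ⌈−ln(1 − rB₀/P)/ln(1+r)⌉ = ⌈7.576⌉ = 8 payments; the last is £640.97.
Total paid = 7·£1,110.00 + £640.97 = £8,410.97.
Total interest = total paid − principal = £8,410.97 − £8,100.00 = £310.97.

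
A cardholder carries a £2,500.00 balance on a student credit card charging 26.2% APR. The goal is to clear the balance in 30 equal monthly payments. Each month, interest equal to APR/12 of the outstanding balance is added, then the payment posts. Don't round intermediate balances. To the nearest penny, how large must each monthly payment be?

£114.46

Monthly rate r = 26.2%/12 = 2.18333% = 0.0218333.
Level-payment amortization: P = B₀·r / (1 − (1+r)^(−n)) = 2500.00·0.0218333 / (1 − 1.02183^(−30)).
Denominator 1 − (1+r)^(−30) = 0.476883971.
P = 54.5833 / 0.476883971 ≈ 114.46.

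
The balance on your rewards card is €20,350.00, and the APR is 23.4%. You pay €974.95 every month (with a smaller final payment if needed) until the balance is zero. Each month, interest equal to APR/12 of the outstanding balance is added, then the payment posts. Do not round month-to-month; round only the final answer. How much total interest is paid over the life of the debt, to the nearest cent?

Monthly rate r = 23.4%/12 = 1.95% = 0.0195.
Payoff takes n = ⌈−ln(1 − rB₀/P)/ln(1+r)⌉ = ⌈27.060⌉ = 28 payments; the last is €59.28.
Total paid = 27·€974.95 + €59.28 = €26,382.93.
Total interest = total paid − principal = €26,382.93 − €20,350.00 = €6,032.93.

€6,032.93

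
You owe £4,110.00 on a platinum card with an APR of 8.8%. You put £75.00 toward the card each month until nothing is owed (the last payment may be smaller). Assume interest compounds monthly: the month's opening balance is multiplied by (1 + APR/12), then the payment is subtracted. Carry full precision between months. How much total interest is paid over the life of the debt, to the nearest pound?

Monthly rate r = 8.8%/12 = 0.733333% = 0.00733333.
Payoff takes n = ⌈−ln(1 − rB₀/P)/ln(1+r)⌉ = ⌈70.340⌉ = 71 payments; the last is £25.53.
Total paid = 70·£75.00 + £25.53 = £5,275.53.
Total interest = total paid − principal = £5,275.53 − £4,110.00 = £1,165.53.

£1,166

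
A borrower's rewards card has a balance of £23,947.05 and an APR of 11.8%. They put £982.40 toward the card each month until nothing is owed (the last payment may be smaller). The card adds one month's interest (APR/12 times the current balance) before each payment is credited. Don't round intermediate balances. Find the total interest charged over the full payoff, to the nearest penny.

Monthly rate r = 11.8%/12 = 0.983333% = 0.00983333.
Payoff takes n = ⌈−ln(1 − rB₀/P)/ln(1+r)⌉ = ⌈28.005⌉ = 29 payments; the last is £5.16.
Total paid = 28·£982.40 + £5.16 = £27,512.36.
Total interest = total paid − principal = £27,512.36 − £23,947.05 = £3,565.31.

£3,565.31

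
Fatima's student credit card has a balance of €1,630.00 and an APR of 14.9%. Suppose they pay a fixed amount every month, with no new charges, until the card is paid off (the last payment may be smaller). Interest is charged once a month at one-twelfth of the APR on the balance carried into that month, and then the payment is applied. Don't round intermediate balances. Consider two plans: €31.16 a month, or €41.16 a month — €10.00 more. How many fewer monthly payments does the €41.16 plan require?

Monthly rate r = 14.9%/12 = 1.24167% = 0.0124167.
At €31.16/mo: n = ⌈−ln(1 − rB₀/P)/ln(1+r)⌉ = 85 payments (last €30.02); total interest = total paid − €1,630.00 = €1,017.46.
At €41.16/mo: 55 payments (last €34.56); total interest €627.20.
Payments saved = 85 − 55 = 30.

30 fewer payments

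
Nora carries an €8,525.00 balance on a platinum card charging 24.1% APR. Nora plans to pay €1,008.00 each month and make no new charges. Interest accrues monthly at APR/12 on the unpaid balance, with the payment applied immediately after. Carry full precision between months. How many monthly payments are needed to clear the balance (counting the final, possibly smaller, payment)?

Monthly rate r = 24.1%/12 = 2.00833% = 0.0200833.
Recurrence: B ← B·(1+r) − €1,008.00.
Month 1: interest €171.21; balance after payment €7,688.21.
Month 2: interest €154.40; balance after payment €6,834.62.
Closed form: n = −ln(1 − rB₀/P)/ln(1+r) = −ln(0.83015)/ln(1.02008) ≈ 9.362, so the balance reaches zero during payment 10.

10 months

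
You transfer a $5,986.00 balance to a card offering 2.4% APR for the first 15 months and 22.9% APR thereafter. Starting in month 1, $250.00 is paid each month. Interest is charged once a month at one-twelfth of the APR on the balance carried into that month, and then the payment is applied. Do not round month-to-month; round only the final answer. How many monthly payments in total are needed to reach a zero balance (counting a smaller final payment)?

Promo months 1–15 at r₀ = 2.4%/12 = 0.002; months 16+ at r₁ = 22.9%/12 = 0.0190833.
After month 15: iterate B ← B·(1+r₀) − $250.00 for 15 months → $2,365.16.
Then at r₁ with $250.00/mo: n₂ = −ln(1 − r₁·B/P)/ln(1+r₁) ≈ 10.53 → 11 more payments.

26 payments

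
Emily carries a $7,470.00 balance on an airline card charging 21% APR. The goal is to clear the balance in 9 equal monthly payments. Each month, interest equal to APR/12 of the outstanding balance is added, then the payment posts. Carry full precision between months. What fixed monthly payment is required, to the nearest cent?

Monthly rate r = 21%/12 = 1.75% = 0.0175.
Level-payment amortization: P = B₀·r / (1 − (1+r)^(−n)) = 7470.00·0.0175 / (1 − 1.0175^(−9)).
Denominator 1 − (1+r)^(−9) = 0.144558651.
P = 130.725 / 0.144558651 ≈ 904.30.

$904.30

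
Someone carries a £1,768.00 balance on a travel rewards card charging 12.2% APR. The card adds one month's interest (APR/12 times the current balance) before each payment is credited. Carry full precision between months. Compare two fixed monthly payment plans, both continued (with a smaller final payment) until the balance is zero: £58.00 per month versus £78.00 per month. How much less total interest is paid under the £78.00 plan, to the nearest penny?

Monthly rate r = 12.2%/12 = 1.01667% = 0.0101667.
At £58.00/mo: n = ⌈−ln(1 − rB₀/P)/ln(1+r)⌉ = 37 payments (last £38.93); total interest = total paid − £1,768.00 = £358.93.
At £78.00/mo: 26 payments (last £69.89); total interest £251.89.
Interest saved = £358.93 − £251.89 = £107.04.

£107.04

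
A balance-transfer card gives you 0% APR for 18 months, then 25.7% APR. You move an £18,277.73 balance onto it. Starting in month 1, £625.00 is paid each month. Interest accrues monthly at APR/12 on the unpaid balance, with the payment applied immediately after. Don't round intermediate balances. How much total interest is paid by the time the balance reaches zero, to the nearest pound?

£1,098

Promo months 1–18 at r₀ = 0%/12 = 0; months 19+ at r₁ = 25.7%/12 = 0.0214167.
After month 18 (no interest yet): B = £18,277.73 − 18·£625.00 = £7,027.73.
Then at r₁ with £625.00/mo: n₂ = −ln(1 − r₁·B/P)/ln(1+r₁) ≈ 13.00 → 14 more payments.
Total paid = 31·£625.00 + £1.05 = £19,376.05; interest = £19,376.05 − £18,277.73 = £1,098.32.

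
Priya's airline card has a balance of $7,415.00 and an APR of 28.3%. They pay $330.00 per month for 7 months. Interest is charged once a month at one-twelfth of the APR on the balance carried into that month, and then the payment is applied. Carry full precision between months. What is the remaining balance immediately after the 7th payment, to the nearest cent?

$6,249.17

Monthly rate r = 28.3%/12 = 2.35833% = 0.0235833.
Each month: B ← B·(1+r) − $330.00.
Month 1: interest $174.87; balance after payment $7,259.87.
Month 2: interest $171.21; balance after payment $7,101.08.
Month 3: interest $167.47; balance after payment $6,938.55.
Month 4: interest $163.63; balance after payment $6,772.18.
Month 5: interest $159.71; balance after payment $6,601.89.
Month 6: interest $155.69; balance after payment $6,427.59.
Month 7: interest $151.58; balance after payment $6,249.17.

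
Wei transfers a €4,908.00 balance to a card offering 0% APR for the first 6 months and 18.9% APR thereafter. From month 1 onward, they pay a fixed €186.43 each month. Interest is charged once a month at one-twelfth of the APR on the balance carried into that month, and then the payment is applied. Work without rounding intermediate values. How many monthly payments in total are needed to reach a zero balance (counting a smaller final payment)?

Promo months 1–6 at r₀ = 0%/12 = 0; months 7+ at r₁ = 18.9%/12 = 0.01575.
After month 6 (no interest yet): B = €4,908.00 − 6·€186.43 = €3,789.42.
Then at r₁ with €186.43/mo: n₂ = −ln(1 − r₁·B/P)/ln(1+r₁) ≈ 24.69 → 25 more payments.

31 months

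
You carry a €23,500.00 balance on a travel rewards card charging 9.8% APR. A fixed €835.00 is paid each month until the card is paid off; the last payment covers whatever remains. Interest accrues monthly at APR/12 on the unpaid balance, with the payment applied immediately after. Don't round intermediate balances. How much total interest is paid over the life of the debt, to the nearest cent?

Monthly rate r = 9.8%/12 = 0.816667% = 0.00816667.
Payoff takes n = ⌈−ln(1 − rB₀/P)/ln(1+r)⌉ = ⌈32.109⌉ = 33 payments; the last is €91.23.
Total paid = 32·€835.00 + €91.23 = €26,811.23.
Total interest = total paid − principal = €26,811.23 − €23,500.00 = €3,311.23.

€3,311.23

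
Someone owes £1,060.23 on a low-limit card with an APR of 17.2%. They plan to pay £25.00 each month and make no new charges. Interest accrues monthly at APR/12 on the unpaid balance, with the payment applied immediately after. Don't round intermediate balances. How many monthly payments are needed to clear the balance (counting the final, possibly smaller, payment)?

66 payments

Monthly rate r = 17.2%/12 = 1.43333% = 0.0143333.
Recurrence: B ← B·(1+r) − £25.00.
Month 1: interest £15.20; balance after payment £1,050.43.
Month 2: interest £15.06; balance after payment £1,040.48.
Closed form: n = −ln(1 − rB₀/P)/ln(1+r) = −ln(0.39213)/ln(1.01433) ≈ 65.780, so the balance reaches zero during payment 66.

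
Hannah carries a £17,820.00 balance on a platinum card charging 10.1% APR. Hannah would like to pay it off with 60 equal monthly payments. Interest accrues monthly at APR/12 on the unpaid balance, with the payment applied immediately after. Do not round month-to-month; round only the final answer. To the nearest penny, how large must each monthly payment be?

£379.50

Monthly rate r = 10.1%/12 = 0.841667% = 0.00841667.
Level-payment amortization: P = B₀·r / (1 − (1+r)^(−n)) = 17820.00·0.00841667 / (1 − 1.00842^(−60)).
Denominator 1 − (1+r)^(−60) = 0.395217652.
P = 149.985 / 0.395217652 ≈ 379.50.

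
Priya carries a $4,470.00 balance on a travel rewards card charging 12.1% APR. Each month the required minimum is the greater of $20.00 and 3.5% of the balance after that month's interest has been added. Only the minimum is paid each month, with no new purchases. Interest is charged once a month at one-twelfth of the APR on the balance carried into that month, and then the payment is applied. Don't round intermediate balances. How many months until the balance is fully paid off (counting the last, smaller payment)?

Monthly rate r = 12.1%/12 = 1.00833% = 0.0100833.
While 3.5% of the post-interest balance exceeds $20.00, each month B ← (B·(1+r))·(1 − 0.035), i.e. B shrinks by the factor (1+r)·0.965 = 0.97473.
This holds for months 1–81. Entering month 82 the balance is $562.28; 3.5% of the post-interest balance is now below $20.00, so the flat $20.00 minimum applies from here.
From month 82 a fixed $20.00 at rate r clears $562.28 in 34 more payments. Total: 81 + 34 = 115 months.

115 months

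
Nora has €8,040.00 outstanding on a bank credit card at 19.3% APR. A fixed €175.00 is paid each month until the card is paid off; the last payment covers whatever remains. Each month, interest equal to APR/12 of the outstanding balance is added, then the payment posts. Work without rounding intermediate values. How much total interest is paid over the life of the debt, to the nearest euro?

Monthly rate r = 19.3%/12 = 1.60833% = 0.0160833.
Payoff takes n = ⌈−ln(1 − rB₀/P)/ln(1+r)⌉ = ⌈84.166⌉ = 85 payments; the last is €29.32.
Total paid = 84·€175.00 + €29.32 = €14,729.32.
Total interest = total paid − principal = €14,729.32 − €8,040.00 = €6,689.32.

€6,689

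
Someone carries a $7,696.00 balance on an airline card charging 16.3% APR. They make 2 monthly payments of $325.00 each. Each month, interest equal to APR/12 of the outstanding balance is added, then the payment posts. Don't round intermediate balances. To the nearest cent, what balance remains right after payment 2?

Monthly rate r = 16.3%/12 = 1.35833% = 0.0135833.
Each month: B ← B·(1+r) − $325.00.
Month 1: interest $104.54; balance after payment $7,475.54.
Month 2: interest $101.54; balance after payment $7,252.08.

$7,252.08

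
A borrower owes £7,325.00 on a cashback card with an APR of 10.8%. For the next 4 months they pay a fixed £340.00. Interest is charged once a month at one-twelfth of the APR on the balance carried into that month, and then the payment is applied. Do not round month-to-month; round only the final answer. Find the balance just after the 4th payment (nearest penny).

Monthly rate r = 10.8%/12 = 0.9% = 0.009.
Each month: B ← B·(1+r) − £340.00.
Month 1: interest £65.93; balance after payment £7,050.93.
Month 2: interest £63.46; balance after payment £6,774.38.
Month 3: interest £60.97; balance after payment £6,495.35.
Month 4: interest £58.46; balance after payment £6,213.81.

£6,213.81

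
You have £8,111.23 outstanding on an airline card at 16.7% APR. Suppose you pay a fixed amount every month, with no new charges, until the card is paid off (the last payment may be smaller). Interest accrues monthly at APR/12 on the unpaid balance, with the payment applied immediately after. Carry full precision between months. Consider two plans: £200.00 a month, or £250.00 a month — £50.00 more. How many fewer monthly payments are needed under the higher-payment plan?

Monthly rate r = 16.7%/12 = 1.39167% = 0.0139167.
At £200.00/mo: n = ⌈−ln(1 − rB₀/P)/ln(1+r)⌉ = 61 payments (last £26.24); total interest = total paid − £8,111.23 = £3,915.01.
At £250.00/mo: 44 payments (last £114.80); total interest £2,753.57.
Payments saved = 61 − 44 = 17.

17 fewer payments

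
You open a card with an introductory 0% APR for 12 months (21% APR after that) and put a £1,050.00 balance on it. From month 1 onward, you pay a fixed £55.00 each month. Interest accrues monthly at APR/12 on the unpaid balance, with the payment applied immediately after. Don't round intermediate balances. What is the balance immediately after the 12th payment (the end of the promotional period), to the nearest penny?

£390.00

Promo months 1–12 at r₀ = 0%/12 = 0; months 13+ at r₁ = 21%/12 = 0.0175.
After month 12 (no interest yet): B = £1,050.00 − 12·£55.00 = £390.00.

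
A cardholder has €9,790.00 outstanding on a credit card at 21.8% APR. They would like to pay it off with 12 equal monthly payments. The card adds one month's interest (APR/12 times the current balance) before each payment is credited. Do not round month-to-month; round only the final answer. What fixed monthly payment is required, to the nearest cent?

Monthly rate r = 21.8%/12 = 1.81667% = 0.0181667.
Level-payment amortization: P = B₀·r / (1 − (1+r)^(−n)) = 9790.00·0.0181667 / (1 − 1.01817^(−12)).
Denominator 1 − (1+r)^(−12) = 0.194299741.
P = 177.852 / 0.194299741 ≈ 915.35.

€915.35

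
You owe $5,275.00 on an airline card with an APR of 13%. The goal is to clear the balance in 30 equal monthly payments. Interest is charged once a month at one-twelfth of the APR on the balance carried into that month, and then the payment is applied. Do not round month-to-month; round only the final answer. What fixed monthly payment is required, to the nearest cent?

Monthly rate r = 13%/12 = 1.08333% = 0.0108333.
Level-payment amortization: P = B₀·r / (1 − (1+r)^(−n)) = 5275.00·0.0108333 / (1 − 1.01083^(−30)).
Denominator 1 − (1+r)^(−30) = 0.276208705.
P = 57.1458 / 0.276208705 ≈ 206.89.

$206.89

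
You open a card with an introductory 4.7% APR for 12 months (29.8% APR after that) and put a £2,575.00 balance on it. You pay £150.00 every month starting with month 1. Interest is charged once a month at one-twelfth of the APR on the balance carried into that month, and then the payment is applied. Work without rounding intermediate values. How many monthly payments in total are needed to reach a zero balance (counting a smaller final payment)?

19 months

Promo months 1–12 at r₀ = 4.7%/12 = 0.00391667; months 13+ at r₁ = 29.8%/12 = 0.0248333.
After month 12: iterate B ← B·(1+r₀) − £150.00 for 12 months → £859.38.
Then at r₁ with £150.00/mo: n₂ = −ln(1 − r₁·B/P)/ln(1+r₁) ≈ 6.26 → 7 more payments.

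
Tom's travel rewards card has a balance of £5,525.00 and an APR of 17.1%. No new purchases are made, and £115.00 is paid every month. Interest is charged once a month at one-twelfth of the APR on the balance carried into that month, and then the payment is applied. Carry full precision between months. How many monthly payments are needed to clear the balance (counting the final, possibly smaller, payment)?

Monthly rate r = 17.1%/12 = 1.425% = 0.01425.
Recurrence: B ← B·(1+r) − £115.00.
Month 1: interest £78.73; balance after payment £5,488.73.
Month 2: interest £78.21; balance after payment £5,451.95.
Closed form: n = −ln(1 − rB₀/P)/ln(1+r) = −ln(0.31538)/ln(1.01425) ≈ 81.556, so the balance reaches zero during payment 82.

82 months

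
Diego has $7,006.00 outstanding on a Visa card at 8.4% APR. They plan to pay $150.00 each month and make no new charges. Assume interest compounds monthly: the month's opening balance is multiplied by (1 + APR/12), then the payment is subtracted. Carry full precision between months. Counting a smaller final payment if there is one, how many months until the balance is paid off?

57 months

Monthly rate r = 8.4%/12 = 0.7% = 0.007.
Recurrence: B ← B·(1+r) − $150.00.
Month 1: interest $49.04; balance after payment $6,905.04.
Month 2: interest $48.34; balance after payment $6,803.38.
Closed form: n = −ln(1 − rB₀/P)/ln(1+r) = −ln(0.67305)/ln(1.007) ≈ 56.759, so the balance reaches zero during payment 57.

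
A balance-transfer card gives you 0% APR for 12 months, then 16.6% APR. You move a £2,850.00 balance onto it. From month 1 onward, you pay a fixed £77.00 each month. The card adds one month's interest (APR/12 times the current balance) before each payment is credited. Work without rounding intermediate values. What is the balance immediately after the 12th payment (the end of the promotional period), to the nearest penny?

Promo months 1–12 at r₀ = 0%/12 = 0; months 13+ at r₁ = 16.6%/12 = 0.0138333.
After month 12 (no interest yet): B = £2,850.00 − 12·£77.00 = £1,926.00.

£1,926.00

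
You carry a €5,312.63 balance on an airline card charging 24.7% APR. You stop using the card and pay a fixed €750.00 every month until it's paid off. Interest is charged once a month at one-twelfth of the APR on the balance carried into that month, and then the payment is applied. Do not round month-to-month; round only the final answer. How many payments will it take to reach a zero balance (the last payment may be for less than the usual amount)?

8 months

Monthly rate r = 24.7%/12 = 2.05833% = 0.0205833.
Recurrence: B ← B·(1+r) − €750.00.
Month 1: interest €109.35; balance after payment €4,671.98.
Month 2: interest €96.16; balance after payment €4,018.15.
Closed form: n = −ln(1 − rB₀/P)/ln(1+r) = −ln(0.8542)/ln(1.02058) ≈ 7.735, so the balance reaches zero during payment 8.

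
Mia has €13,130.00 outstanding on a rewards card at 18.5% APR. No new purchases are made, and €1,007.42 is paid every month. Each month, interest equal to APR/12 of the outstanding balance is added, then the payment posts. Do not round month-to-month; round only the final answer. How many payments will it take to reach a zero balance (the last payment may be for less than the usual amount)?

Monthly rate r = 18.5%/12 = 1.54167% = 0.0154167.
Recurrence: B ← B·(1+r) − €1,007.42.
Month 1: interest €202.42; balance after payment €12,325.00.
Month 2: interest €190.01; balance after payment €11,507.59.
Closed form: n = −ln(1 − rB₀/P)/ln(1+r) = −ln(0.79907)/ln(1.01542) ≈ 14.661, so the balance reaches zero during payment 15.

15 payments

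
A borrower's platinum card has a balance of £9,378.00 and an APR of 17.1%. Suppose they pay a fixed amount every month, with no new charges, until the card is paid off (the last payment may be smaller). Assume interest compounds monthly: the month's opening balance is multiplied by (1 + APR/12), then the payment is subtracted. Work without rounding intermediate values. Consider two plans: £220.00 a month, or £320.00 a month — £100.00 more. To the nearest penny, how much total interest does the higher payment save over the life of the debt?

Monthly rate r = 17.1%/12 = 1.425% = 0.01425.
At £220.00/mo: n = ⌈−ln(1 − rB₀/P)/ln(1+r)⌉ = 67 payments (last £18.79); total interest = total paid − £9,378.00 = £5,160.79.
At £320.00/mo: 39 payments (last £66.95); total interest £2,848.95.
Interest saved = £5,160.79 − £2,848.95 = £2,311.84.

£2,311.84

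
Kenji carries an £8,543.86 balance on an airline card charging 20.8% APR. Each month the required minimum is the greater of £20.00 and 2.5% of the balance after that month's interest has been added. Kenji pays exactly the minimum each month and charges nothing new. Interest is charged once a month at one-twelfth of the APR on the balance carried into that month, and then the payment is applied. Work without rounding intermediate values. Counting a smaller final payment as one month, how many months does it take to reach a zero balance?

360 months

Monthly rate r = 20.8%/12 = 1.73333% = 0.0173333.
While 2.5% of the post-interest balance exceeds £20.00, each month B ← (B·(1+r))·(1 − 0.025), i.e. B shrinks by the factor (1+r)·0.975 = 0.9919.
This holds for months 1–294. Entering month 295 the balance is £782.01; 2.5% of the post-interest balance is now below £20.00, so the flat £20.00 minimum applies from here.
From month 295 a fixed £20.00 at rate r clears £782.01 in 66 more payments. Total: 294 + 66 = 360 months.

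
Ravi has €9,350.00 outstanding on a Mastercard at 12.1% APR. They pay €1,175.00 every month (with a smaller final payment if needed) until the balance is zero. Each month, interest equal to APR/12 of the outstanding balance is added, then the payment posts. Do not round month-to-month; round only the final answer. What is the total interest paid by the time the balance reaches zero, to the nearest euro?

Monthly rate r = 12.1%/12 = 1.00833% = 0.0100833.
Payoff takes n = ⌈−ln(1 − rB₀/P)/ln(1+r)⌉ = ⌈8.337⌉ = 9 payments; the last is €396.84.
Total paid = 8·€1,175.00 + €396.84 = €9,796.84.
Total interest = total paid − principal = €9,796.84 − €9,350.00 = €446.84.

€447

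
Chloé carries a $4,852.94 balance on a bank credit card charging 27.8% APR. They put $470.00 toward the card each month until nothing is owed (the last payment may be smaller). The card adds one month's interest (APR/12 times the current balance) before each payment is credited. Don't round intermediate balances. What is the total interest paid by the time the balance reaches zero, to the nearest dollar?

$758

Monthly rate r = 27.8%/12 = 2.31667% = 0.0231667.
Payoff takes n = ⌈−ln(1 − rB₀/P)/ln(1+r)⌉ = ⌈11.937⌉ = 12 payments; the last is $440.82.
Total paid = 11·$470.00 + $440.82 = $5,610.82.
Total interest = total paid − principal = $5,610.82 − $4,852.94 = $757.88.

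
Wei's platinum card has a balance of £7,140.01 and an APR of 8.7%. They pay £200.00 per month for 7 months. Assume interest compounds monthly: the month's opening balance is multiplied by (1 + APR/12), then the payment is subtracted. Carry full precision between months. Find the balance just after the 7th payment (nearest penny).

£6,079.52

Monthly rate r = 8.7%/12 = 0.725% = 0.00725.
Each month: B ← B·(1+r) − £200.00.
Month 1: interest £51.77; balance after payment £6,991.78.
Month 2: interest £50.69; balance after payment £6,842.47.
Month 3: interest £49.61; balance after payment £6,692.07.
Month 4: interest £48.52; balance after payment £6,540.59.
Month 5: interest £47.42; balance after payment £6,388.01.
Month 6: interest £46.31; balance after payment £6,234.32.
Month 7: interest £45.20; balance after payment £6,079.52.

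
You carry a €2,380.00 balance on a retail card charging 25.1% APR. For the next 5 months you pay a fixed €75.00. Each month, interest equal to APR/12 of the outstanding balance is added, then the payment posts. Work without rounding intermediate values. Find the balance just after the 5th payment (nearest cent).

€2,248.52

Monthly rate r = 25.1%/12 = 2.09167% = 0.0209167.
Each month: B ← B·(1+r) − €75.00.
Month 1: interest €49.78; balance after payment €2,354.78.
Month 2: interest €49.25; balance after payment €2,329.04.
Month 3: interest €48.72; balance after payment €2,302.75.
Month 4: interest €48.17; balance after payment €2,275.92.
Month 5: interest €47.60; balance after payment €2,248.52.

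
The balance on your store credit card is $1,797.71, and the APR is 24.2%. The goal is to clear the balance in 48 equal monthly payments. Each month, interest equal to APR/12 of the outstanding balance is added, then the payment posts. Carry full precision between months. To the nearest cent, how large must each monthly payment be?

$58.81

Monthly rate r = 24.2%/12 = 2.01667% = 0.0201667.
Level-payment amortization: P = B₀·r / (1 − (1+r)^(−n)) = 1797.71·0.0201667 / (1 − 1.02017^(−48)).
Denominator 1 − (1+r)^(−48) = 0.616481955.
P = 36.2538 / 0.616481955 ≈ 58.81.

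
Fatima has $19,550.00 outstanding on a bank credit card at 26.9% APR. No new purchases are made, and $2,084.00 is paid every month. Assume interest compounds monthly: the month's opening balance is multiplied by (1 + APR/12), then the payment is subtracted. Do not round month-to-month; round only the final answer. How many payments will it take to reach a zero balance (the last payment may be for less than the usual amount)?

Monthly rate r = 26.9%/12 = 2.24167% = 0.0224167.
Recurrence: B ← B·(1+r) − $2,084.00.
Month 1: interest $438.25; balance after payment $17,904.25.
Month 2: interest $401.35; balance after payment $16,221.60.
Closed form: n = −ln(1 − rB₀/P)/ln(1+r) = −ln(0.78971)/ln(1.02242) ≈ 10.650, so the balance reaches zero during payment 11.

11 months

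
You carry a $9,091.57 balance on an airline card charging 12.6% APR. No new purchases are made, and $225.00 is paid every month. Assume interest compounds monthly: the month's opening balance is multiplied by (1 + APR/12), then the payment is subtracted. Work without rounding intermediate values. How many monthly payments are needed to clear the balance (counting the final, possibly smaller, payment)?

Monthly rate r = 12.6%/12 = 1.05% = 0.0105.
Recurrence: B ← B·(1+r) − $225.00.
Month 1: interest $95.46; balance after payment $8,962.03.
Month 2: interest $94.10; balance after payment $8,831.13.
Closed form: n = −ln(1 − rB₀/P)/ln(1+r) = −ln(0.57573)/ln(1.0105) ≈ 52.859, so the balance reaches zero during payment 53.

53 payments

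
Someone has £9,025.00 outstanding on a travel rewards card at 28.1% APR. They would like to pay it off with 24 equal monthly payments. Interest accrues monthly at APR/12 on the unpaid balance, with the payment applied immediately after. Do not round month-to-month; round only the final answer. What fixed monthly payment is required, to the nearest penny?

Monthly rate r = 28.1%/12 = 2.34167% = 0.0234167.
Level-payment amortization: P = B₀·r / (1 − (1+r)^(−n)) = 9025.00·0.0234167 / (1 − 1.02342^(−24)).
Denominator 1 − (1+r)^(−24) = 0.426226677.
P = 211.335 / 0.426226677 ≈ 495.83.

£495.83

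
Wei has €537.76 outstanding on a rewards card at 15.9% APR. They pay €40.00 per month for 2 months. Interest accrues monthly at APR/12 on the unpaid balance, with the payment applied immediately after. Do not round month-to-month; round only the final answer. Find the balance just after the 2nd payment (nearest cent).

€471.58

Monthly rate r = 15.9%/12 = 1.325% = 0.01325.
Each month: B ← B·(1+r) − €40.00.
Month 1: interest €7.13; balance after payment €504.89.
Month 2: interest €6.69; balance after payment €471.58.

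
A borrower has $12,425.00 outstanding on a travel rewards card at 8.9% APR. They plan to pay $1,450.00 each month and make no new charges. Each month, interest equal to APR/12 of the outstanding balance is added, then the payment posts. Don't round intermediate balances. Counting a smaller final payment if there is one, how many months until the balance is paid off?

Monthly rate r = 8.9%/12 = 0.741667% = 0.00741667.
Recurrence: B ← B·(1+r) − $1,450.00.
Month 1: interest $92.15; balance after payment $11,067.15.
Month 2: interest $82.08; balance after payment $9,699.23.
Closed form: n = −ln(1 − rB₀/P)/ln(1+r) = −ln(0.93645)/ln(1.00742) ≈ 8.886, so the balance reaches zero during payment 9.

9 payments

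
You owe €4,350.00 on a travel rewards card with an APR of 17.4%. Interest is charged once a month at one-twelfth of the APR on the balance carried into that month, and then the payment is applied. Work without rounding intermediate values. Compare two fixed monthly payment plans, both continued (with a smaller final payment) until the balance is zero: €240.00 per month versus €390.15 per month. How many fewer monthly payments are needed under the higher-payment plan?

Monthly rate r = 17.4%/12 = 1.45% = 0.0145.
At €240.00/mo: n = ⌈−ln(1 − rB₀/P)/ln(1+r)⌉ = 22 payments (last €43.59); total interest = total paid − €4,350.00 = €733.59.
At €390.15/mo: 13 payments (last €97.85); total interest €429.65.
Payments saved = 22 − 13 = 9.

9 fewer payments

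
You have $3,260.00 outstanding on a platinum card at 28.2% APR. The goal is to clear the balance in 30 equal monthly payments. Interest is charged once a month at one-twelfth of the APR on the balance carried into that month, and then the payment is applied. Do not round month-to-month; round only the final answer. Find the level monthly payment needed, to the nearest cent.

$152.66

Monthly rate r = 28.2%/12 = 2.35% = 0.0235.
Level-payment amortization: P = B₀·r / (1 − (1+r)^(−n)) = 3260.00·0.0235 / (1 − 1.0235^(−30)).
Denominator 1 − (1+r)^(−30) = 0.501844889.
P = 76.61 / 0.501844889 ≈ 152.66.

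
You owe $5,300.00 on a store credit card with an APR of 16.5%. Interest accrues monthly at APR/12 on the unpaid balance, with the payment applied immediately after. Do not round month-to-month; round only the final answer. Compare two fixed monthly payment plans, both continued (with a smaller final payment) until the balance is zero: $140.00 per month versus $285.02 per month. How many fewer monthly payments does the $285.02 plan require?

Monthly rate r = 16.5%/12 = 1.375% = 0.01375.
At $140.00/mo: n = ⌈−ln(1 − rB₀/P)/ln(1+r)⌉ = 54 payments (last $115.99); total interest = total paid − $5,300.00 = $2,235.99.
At $285.02/mo: 22 payments (last $178.00); total interest $863.42.
Payments saved = 54 − 22 = 32.

32 fewer payments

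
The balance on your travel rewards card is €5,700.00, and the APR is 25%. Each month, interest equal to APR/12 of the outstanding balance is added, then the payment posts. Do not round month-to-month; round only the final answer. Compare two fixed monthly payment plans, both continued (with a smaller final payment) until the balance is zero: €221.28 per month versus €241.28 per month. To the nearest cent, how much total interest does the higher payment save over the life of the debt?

Monthly rate r = 25%/12 = 2.08333% = 0.0208333.
At €221.28/mo: n = ⌈−ln(1 − rB₀/P)/ln(1+r)⌉ = 38 payments (last €68.74); total interest = total paid − €5,700.00 = €2,556.10.
At €241.28/mo: 33 payments (last €208.41); total interest €2,229.37.
Interest saved = €2,556.10 − €2,229.37 = €326.73.

€326.73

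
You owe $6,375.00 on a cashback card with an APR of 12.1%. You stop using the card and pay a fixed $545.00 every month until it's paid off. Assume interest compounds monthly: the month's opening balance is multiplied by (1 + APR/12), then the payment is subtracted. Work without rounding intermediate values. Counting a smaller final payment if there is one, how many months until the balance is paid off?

Monthly rate r = 12.1%/12 = 1.00833% = 0.0100833.
Recurrence: B ← B·(1+r) − $545.00.
Month 1: interest $64.28; balance after payment $5,894.28.
Month 2: interest $59.43; balance after payment $5,408.72.
Closed form: n = −ln(1 − rB₀/P)/ln(1+r) = −ln(0.88205)/ln(1.01008) ≈ 12.509, so the balance reaches zero during payment 13.

13 months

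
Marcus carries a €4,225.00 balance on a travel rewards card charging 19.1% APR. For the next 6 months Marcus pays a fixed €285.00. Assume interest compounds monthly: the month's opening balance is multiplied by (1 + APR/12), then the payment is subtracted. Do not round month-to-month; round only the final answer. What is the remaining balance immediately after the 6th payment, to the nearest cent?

€2,865.38

Monthly rate r = 19.1%/12 = 1.59167% = 0.0159167.
Each month: B ← B·(1+r) − €285.00.
Month 1: interest €67.25; balance after payment €4,007.25.
Month 2: interest €63.78; balance after payment €3,786.03.
Month 3: interest €60.26; balance after payment €3,561.29.
Month 4: interest €56.68; balance after payment €3,332.97.
Month 5: interest €53.05; balance after payment €3,101.02.
Month 6: interest €49.36; balance after payment €2,865.38.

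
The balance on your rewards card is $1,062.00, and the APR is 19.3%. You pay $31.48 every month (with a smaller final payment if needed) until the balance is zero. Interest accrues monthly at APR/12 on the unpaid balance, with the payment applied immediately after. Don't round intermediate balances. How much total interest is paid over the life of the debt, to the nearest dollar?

Monthly rate r = 19.3%/12 = 1.60833% = 0.0160833.
Payoff takes n = ⌈−ln(1 − rB₀/P)/ln(1+r)⌉ = ⌈49.022⌉ = 50 payments; the last is $0.69.
Total paid = 49·$31.48 + $0.69 = $1,543.21.
Total interest = total paid − principal = $1,543.21 − $1,062.00 = $481.21.

$481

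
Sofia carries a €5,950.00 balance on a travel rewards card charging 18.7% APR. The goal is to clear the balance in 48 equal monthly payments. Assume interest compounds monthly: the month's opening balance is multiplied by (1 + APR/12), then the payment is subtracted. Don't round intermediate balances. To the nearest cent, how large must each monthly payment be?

€176.97

Monthly rate r = 18.7%/12 = 1.55833% = 0.0155833.
Level-payment amortization: P = B₀·r / (1 − (1+r)^(−n)) = 5950.00·0.0155833 / (1 − 1.01558^(−48)).
Denominator 1 − (1+r)^(−48) = 0.523949664.
P = 92.7208 / 0.523949664 ≈ 176.97.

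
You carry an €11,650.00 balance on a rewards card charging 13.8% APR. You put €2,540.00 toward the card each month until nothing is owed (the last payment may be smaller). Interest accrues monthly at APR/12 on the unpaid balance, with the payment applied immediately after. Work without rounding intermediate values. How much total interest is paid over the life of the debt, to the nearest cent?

€389.98

Monthly rate r = 13.8%/12 = 1.15% = 0.0115.
Payoff takes n = ⌈−ln(1 − rB₀/P)/ln(1+r)⌉ = ⌈4.739⌉ = 5 payments; the last is €1,879.98.
Total paid = 4·€2,540.00 + €1,879.98 = €12,039.98.
Total interest = total paid − principal = €12,039.98 − €11,650.00 = €389.98.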